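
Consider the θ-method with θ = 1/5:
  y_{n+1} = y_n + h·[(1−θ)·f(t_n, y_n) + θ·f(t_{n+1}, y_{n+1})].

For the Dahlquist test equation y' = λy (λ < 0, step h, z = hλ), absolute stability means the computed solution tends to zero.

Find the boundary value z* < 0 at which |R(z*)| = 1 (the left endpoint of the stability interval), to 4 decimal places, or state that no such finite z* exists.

With y'=λy (z=hλ):
  y_{n+1} = y_n + z·[4/5·y_n + 1/5·y_{n+1}] ⇒ (1 − 1/5z)y_{n+1} = (1 + 4/5z)y_n
  ⇒ R(z) = (1 + 4/5z)/(1 − 1/5z).

Find x<0 with |R(x)|<1.
x=-0.3: |R|=0.7170
R=−1: 1+4/5x = −1+1/5x ⇒ -3/5x=2 ⇒ x=2/(-3/5)=-3.3333
Confirm numerically:
  x=-2.985: |R|=0.86913 <1
  x=-2.130: |R|=0.49369 <1
  x=-2.013: |R|=0.43519 <1
  x=-1.375: |R|=0.07843 <1
  x=-3.804: |R|=1.16038 >1
  x=-3.624: |R|=1.10111 >1
Stable set (-3.3333, 0).

z* = -3.3333.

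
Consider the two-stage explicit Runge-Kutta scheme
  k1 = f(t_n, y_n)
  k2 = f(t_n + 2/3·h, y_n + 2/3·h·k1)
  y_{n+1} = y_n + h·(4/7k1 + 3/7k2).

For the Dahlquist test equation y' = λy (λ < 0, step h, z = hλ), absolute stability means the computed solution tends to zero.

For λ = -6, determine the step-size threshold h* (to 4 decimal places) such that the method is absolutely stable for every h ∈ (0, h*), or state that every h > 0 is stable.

(-3.5000,0); λ=-6 ⇒ h* = (7/2)/6 = 0.5833.

With y'=λy (z=hλ):
  k1=λy_n ⇒ h·k1=z·y_n;  k2=λ(1+2/3z)y_n ⇒ h·k2=z(1+2/3z)y_n
  y_{n+1}/y_n = 1 + 4/7z + 3/7z(1+2/3z) = 1 + z + 2/7z²
  ⇒ R(z) = 1 + z + 2/7z².

Boundary: |R(x)|=1, x<0.
x=-1.23: |R|=0.2023
R=1: x+2/7x²=0 ⇒ x=−7/2=-3.5000; min R=1−1/(4·2/7)=0.1250>−1
Confirm numerically:
  x=-3.229: |R|=0.74998 <1
  x=-3.063: |R|=0.61756 <1
  x=-1.948: |R|=0.13620 <1
  x=-1.792: |R|=0.12550 <1
  x=-3.837: |R|=1.36945 >1
  x=-3.723: |R|=1.23721 >1
  x=-3.536: |R|=1.03637 >1
So |R|<1 on (-3.5000, 0).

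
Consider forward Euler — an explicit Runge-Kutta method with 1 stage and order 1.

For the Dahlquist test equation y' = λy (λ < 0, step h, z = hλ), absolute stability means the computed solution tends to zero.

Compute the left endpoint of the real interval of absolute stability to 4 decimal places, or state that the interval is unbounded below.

left endpoint -2.0000.

On y'=λy, z=hλ:
  order 1, 1-stage ⇒ R(z)=1+z
  (e.g. R(-0.3)=0.70000, |R|=0.70000)

Boundary: |R(x)|=1, x<0.
x=-0.3: |R|=0.7000
|R(-2.32)|=1.3200 |R(-2.23)|=1.2300 |R(-0.96)|=0.0400
Bisect:
  x_lo=-2.8134 |R|=1.8134  x_hi=-0.2196 |R|=0.7804
  mid=-1.51646 |R|=0.51646 →hi
  mid=-2.16491 |R|=1.16491 →lo
  mid=-1.84068 |R|=0.84068 →hi
  mid=-2.00279 |R|=1.00279 →lo
  mid=-1.92174 |R|=0.92174 →hi
  mid=-1.96227 |R|=0.96227 →hi
  mid=-1.98253 |R|=0.98253 →hi
  ...
  [-2.00010,-1.99995] ⇒ x*=-2.0000
Stable set (-2.0000, 0).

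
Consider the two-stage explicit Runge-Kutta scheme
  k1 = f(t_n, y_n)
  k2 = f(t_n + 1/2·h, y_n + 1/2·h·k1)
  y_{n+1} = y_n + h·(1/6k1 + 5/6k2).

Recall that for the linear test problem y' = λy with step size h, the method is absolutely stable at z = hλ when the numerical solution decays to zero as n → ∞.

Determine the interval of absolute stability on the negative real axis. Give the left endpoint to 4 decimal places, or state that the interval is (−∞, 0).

On y'=λy, z=hλ:
  k1=λy_n ⇒ h·k1=z·y_n;  k2=λ(1+1/2z)y_n ⇒ h·k2=z(1+1/2z)y_n
  y_{n+1}/y_n = 1 + 1/6z + 5/6z(1+1/2z) = 1 + z + 5/12z²
  ⇒ R(z) = 1 + z + 5/12z².

Find x<0 with |R(x)|<1.
x=-0.69: |R|=0.5084
R=1: x+5/12x²=0 ⇒ x=−12/5=-2.4000; min R=1−1/(4·5/12)=0.4000>−1
Confirm numerically:
  x=-2.242: |R|=0.85240 <1
  x=-1.693: |R|=0.50127 <1
  x=-1.353: |R|=0.40975 <1
  x=-1.298: |R|=0.40400 <1
  x=-2.991: |R|=1.73653 >1
  x=-2.849: |R|=1.53300 >1
  x=-2.573: |R|=1.18547 >1
Stable set (-2.4000, 0).

z∈(-2.4000,0).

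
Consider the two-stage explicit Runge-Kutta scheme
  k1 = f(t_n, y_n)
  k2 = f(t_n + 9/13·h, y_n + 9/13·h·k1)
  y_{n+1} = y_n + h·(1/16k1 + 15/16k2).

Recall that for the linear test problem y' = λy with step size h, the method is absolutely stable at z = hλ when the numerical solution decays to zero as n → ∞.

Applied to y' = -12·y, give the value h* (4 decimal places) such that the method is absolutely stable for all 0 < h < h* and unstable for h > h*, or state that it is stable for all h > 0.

(-1.5407,0); λ=-12 ⇒ h* = (208/135)/12 = 0.1284.

With y'=λy (z=hλ):
  k1=λy_n ⇒ h·k1=z·y_n;  k2=λ(1+9/13z)y_n ⇒ h·k2=z(1+9/13z)y_n
  y_{n+1}/y_n = 1 + 1/16z + 15/16z(1+9/13z) = 1 + z + 135/208z²
  ⇒ R(z) = 1 + z + 135/208z².

Find x<0 with |R(x)|<1.
x=-1.7: |R|=1.1757
R=1: x+135/208x²=0 ⇒ x=−208/135=-1.5407; min R=1−1/(4·135/208)=0.6148>−1
Confirm numerically:
  x=-1.337: |R|=0.82320 <1
  x=-1.143: |R|=0.70494 <1
  x=-0.807: |R|=0.61569 <1
  x=-0.676: |R|=0.62060 <1
  x=-1.909: |R|=1.45628 >1
  x=-1.612: |R|=1.07456 >1
  x=-1.587: |R|=1.04765 >1
So |R|<1 on (-1.5407, 0).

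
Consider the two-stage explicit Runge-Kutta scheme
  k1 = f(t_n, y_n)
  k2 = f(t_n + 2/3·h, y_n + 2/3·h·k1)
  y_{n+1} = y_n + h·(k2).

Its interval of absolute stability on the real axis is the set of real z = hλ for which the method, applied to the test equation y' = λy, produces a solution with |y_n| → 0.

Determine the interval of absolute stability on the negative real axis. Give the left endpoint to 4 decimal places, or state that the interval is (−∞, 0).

Set f=λy, z=hλ:
  k1=λy_n ⇒ h·k1=z·y_n;  k2=λ(1+2/3z)y_n ⇒ h·k2=z(1+2/3z)y_n
  y_{n+1}/y_n = 1 + z(1+2/3z) = 1 + z + 2/3z²
  ⇒ R(z) = 1 + z + 2/3z².

Need |R(x)|<1, x<0.
x=-1.56: |R|=1.0624
R=1: x+2/3x²=0 ⇒ x=−3/2=-1.5000; min R=1−1/(4·2/3)=0.6250>−1
Confirm numerically:
  x=-1.281: |R|=0.81297 <1
  x=-0.988: |R|=0.66276 <1
  x=-0.976: |R|=0.65905 <1
  x=-0.838: |R|=0.63016 <1
  x=-2.043: |R|=1.73957 >1
  x=-1.878: |R|=1.47326 >1
Stable set (-1.5000, 0).

z∈(-1.5000,0).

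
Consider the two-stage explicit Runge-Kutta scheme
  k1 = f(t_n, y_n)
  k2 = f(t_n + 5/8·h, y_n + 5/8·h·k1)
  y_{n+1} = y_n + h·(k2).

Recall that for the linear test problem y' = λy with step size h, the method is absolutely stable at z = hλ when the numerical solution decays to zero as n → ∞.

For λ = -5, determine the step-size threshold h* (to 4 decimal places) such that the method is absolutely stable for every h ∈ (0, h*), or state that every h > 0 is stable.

Test eqn y'=λy, z=hλ:
  k1=λy_n ⇒ h·k1=z·y_n;  k2=λ(1+5/8z)y_n ⇒ h·k2=z(1+5/8z)y_n
  y_{n+1}/y_n = 1 + z(1+5/8z) = 1 + z + 5/8z²
  ⇒ R(z) = 1 + z + 5/8z².

Boundary: |R(x)|=1, x<0.
x=-0.47: |R|=0.6681
R=1: x+5/8x²=0 ⇒ x=−8/5=-1.6000; min R=1−1/(4·5/8)=0.6000>−1
Confirm numerically:
  x=-1.571: |R|=0.97153 <1
  x=-1.231: |R|=0.71610 <1
  x=-1.183: |R|=0.69168 <1
  x=-2.126: |R|=1.69892 >1
  x=-1.746: |R|=1.15932 >1
  x=-1.706: |R|=1.11302 >1
So |R|<1 on (-1.6000, 0).

(-1.6000,0); λ=-5 ⇒ h* = (8/5)/5 = 0.3200.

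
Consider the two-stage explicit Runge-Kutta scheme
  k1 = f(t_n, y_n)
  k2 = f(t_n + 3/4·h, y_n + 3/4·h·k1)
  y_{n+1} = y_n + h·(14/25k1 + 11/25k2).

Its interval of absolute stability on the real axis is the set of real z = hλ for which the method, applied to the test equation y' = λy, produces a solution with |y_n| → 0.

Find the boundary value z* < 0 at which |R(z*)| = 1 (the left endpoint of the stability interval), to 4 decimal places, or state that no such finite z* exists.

z* = -3.0303.

With y'=λy (z=hλ):
  k1=λy_n ⇒ h·k1=z·y_n;  k2=λ(1+3/4z)y_n ⇒ h·k2=z(1+3/4z)y_n
  y_{n+1}/y_n = 1 + 14/25z + 11/25z(1+3/4z) = 1 + z + 33/100z²
  R(z) = 1 + z + 33/100z².

Find x<0 with |R(x)|<1.
x=-1.41: |R|=0.2461
R=1: x+33/100x²=0 ⇒ x=−100/33=-3.0303; min R=1−1/(4·33/100)=0.2424>−1
Confirm numerically:
  x=-2.550: |R|=0.59583 <1
  x=-2.352: |R|=0.47353 <1
  x=-1.977: |R|=0.31281 <1
  x=-3.602: |R|=1.67955 >1
  x=-3.310: |R|=1.30551 >1
Stable set (-3.0303, 0).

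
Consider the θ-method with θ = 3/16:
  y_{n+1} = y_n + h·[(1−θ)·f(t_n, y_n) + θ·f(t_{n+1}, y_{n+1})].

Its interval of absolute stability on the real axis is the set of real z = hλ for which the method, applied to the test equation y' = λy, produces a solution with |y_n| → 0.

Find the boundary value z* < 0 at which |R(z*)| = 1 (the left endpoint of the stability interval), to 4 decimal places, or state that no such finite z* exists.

z* = -3.2000.

With y'=λy (z=hλ):
  y_{n+1} = y_n + z·[13/16·y_n + 3/16·y_{n+1}] ⇒ (1 − 3/16z)y_{n+1} = (1 + 13/16z)y_n
  R(z) = (1 + 13/16z)/(1 − 3/16z).

Need |R(x)|<1, x<0.
x=-0.63: |R|=0.4366
R=−1: 1+13/16x = −1+3/16x ⇒ -5/8x=2 ⇒ x=2/(-5/8)=-3.2000
Confirm numerically:
  x=-3.039: |R|=0.93590 <1
  x=-2.696: |R|=0.79077 <1
  x=-1.677: |R|=0.27583 <1
  x=-3.592: |R|=1.14640 >1
  x=-3.539: |R|=1.12736 >1
  x=-3.461: |R|=1.09893 >1
Stable set (-3.2000, 0).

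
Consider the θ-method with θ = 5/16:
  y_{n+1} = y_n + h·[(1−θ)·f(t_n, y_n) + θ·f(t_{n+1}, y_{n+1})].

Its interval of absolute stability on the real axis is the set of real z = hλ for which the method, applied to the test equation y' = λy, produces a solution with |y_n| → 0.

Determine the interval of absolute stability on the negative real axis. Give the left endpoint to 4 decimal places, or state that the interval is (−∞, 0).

Test eqn y'=λy, z=hλ:
  y_{n+1} = y_n + z·[11/16·y_n + 5/16·y_{n+1}] ⇒ (1 − 5/16z)y_{n+1} = (1 + 11/16z)y_n
  so R(z) = (1 + 11/16z)/(1 − 5/16z).

Solve |R(x)|<1 on ℝ⁻.
x=-0.64: |R|=0.4667
R=−1: 1+11/16x = −1+5/16x ⇒ -3/8x=2 ⇒ x=2/(-3/8)=-5.3333
Confirm numerically:
  x=-4.479: |R|=0.86649 <1
  x=-3.228: |R|=0.60697 <1
  x=-2.477: |R|=0.39623 <1
  x=-5.789: |R|=1.06083 >1
  x=-5.623: |R|=1.03940 >1
  x=-5.382: |R|=1.00680 >1
Stable set (-5.3333, 0).

(-5.3333, 0).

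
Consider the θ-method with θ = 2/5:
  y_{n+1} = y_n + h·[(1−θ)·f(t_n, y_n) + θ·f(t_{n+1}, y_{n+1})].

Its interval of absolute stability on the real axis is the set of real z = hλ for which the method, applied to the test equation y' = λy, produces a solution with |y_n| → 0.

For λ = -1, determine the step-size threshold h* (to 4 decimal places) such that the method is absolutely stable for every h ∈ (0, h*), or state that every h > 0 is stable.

On y'=λy, z=hλ:
  y_{n+1} = y_n + z·[3/5·y_n + 2/5·y_{n+1}] ⇒ (1 − 2/5z)y_{n+1} = (1 + 3/5z)y_n
  R(z) = (1 + 3/5z)/(1 − 2/5z).

Solve |R(x)|<1 on ℝ⁻.
x=-0.76: |R|=0.4172
R=−1: 1+3/5x = −1+2/5x ⇒ -1/5x=2 ⇒ x=2/(-1/5)=-10.0000
Confirm numerically:
  x=-9.869: |R|=0.99470 <1
  x=-8.097: |R|=0.91021 <1
  x=-7.914: |R|=0.89985 <1
  x=-6.276: |R|=0.78783 <1
  x=-10.400: |R|=1.01550 >1
  x=-10.055: |R|=1.00219 >1
Interval (-10.0000, 0).

(-10.0000,0); λ=-1 ⇒ h* = (10)/1 = 10.0000.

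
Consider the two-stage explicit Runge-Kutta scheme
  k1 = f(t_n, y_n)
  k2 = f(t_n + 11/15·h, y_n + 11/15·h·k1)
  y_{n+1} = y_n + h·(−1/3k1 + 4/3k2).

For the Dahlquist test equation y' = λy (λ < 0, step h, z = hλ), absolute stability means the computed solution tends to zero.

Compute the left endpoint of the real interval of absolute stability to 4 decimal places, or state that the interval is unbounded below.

On y'=λy, z=hλ:
  k1=λy_n ⇒ h·k1=z·y_n;  k2=λ(1+11/15z)y_n ⇒ h·k2=z(1+11/15z)y_n
  y_{n+1}/y_n = 1 − 1/3z + 4/3z(1+11/15z) = 1 + z + 44/45z²
  ⇒ R(z) = 1 + z + 44/45z².

Boundary: |R(x)|=1, x<0.
x=-1.71: |R|=2.1491
R=1: x+44/45x²=0 ⇒ x=−45/44=-1.0227; min R=1−1/(4·44/45)=0.7443>−1
Confirm numerically:
  x=-0.658: |R|=0.76534 <1
  x=-0.607: |R|=0.75326 <1
  x=-0.554: |R|=0.74610 <1
  x=-1.465: |R|=1.63353 >1
  x=-1.283: |R|=1.32651 >1
Interval (-1.0227, 0).

z* = -1.0227.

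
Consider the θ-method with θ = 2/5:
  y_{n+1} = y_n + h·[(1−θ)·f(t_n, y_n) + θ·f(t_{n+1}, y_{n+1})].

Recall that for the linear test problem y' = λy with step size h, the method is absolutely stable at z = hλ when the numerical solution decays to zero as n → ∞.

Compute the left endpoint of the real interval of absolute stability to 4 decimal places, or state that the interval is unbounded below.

left endpoint -10.0000.

Test eqn y'=λy, z=hλ:
  y_{n+1} = y_n + z·[3/5·y_n + 2/5·y_{n+1}] ⇒ (1 − 2/5z)y_{n+1} = (1 + 3/5z)y_n
  ⇒ R(z) = (1 + 3/5z)/(1 − 2/5z).

Solve |R(x)|<1 on ℝ⁻.
x=-1.71: |R|=0.0154
R=−1: 1+3/5x = −1+2/5x ⇒ -1/5x=2 ⇒ x=2/(-1/5)=-10.0000
Confirm numerically:
  x=-9.272: |R|=0.96908 <1
  x=-5.924: |R|=0.75807 <1
  x=-4.848: |R|=0.64943 <1
  x=-4.381: |R|=0.59170 <1
  x=-10.514: |R|=1.01975 >1
  x=-10.449: |R|=1.01734 >1
Stable set (-10.0000, 0).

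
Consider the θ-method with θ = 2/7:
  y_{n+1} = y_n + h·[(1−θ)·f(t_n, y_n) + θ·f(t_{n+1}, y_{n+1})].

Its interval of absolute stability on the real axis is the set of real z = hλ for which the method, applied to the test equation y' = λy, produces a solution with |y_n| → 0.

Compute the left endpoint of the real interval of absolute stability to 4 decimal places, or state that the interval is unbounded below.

Test eqn y'=λy, z=hλ:
  y_{n+1} = y_n + z·[5/7·y_n + 2/7·y_{n+1}] ⇒ (1 − 2/7z)y_{n+1} = (1 + 5/7z)y_n
  Hence R(z) = (1 + 5/7z)/(1 − 2/7z).

Solve |R(x)|<1 on ℝ⁻.
x=-1.4: |R|=0.0000
R=−1: 1+5/7x = −1+2/7x ⇒ -3/7x=2 ⇒ x=2/(-3/7)=-4.6667
Confirm numerically:
  x=-4.389: |R|=0.94720 <1
  x=-4.154: |R|=0.89953 <1
  x=-2.907: |R|=0.58803 <1
  x=-4.944: |R|=1.04927 >1
  x=-4.921: |R|=1.04530 >1
Stable set (-4.6667, 0).

z* = -4.6667.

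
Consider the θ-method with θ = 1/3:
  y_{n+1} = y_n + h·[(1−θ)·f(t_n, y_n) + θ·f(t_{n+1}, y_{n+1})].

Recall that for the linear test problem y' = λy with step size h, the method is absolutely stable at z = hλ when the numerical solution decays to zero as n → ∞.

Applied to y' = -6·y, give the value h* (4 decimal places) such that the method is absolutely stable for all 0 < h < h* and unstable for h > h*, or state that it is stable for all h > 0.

On y'=λy, z=hλ:
  y_{n+1} = y_n + z·[2/3·y_n + 1/3·y_{n+1}] ⇒ (1 − 1/3z)y_{n+1} = (1 + 2/3z)y_n
  Hence R(z) = (1 + 2/3z)/(1 − 1/3z).

Boundary: |R(x)|=1, x<0.
x=-1.63: |R|=0.0562
R=−1: 1+2/3x = −1+1/3x ⇒ -1/3x=2 ⇒ x=2/(-1/3)=-6.0000
Confirm numerically:
  x=-4.868: |R|=0.85613 <1
  x=-4.090: |R|=0.73061 <1
  x=-3.073: |R|=0.51803 <1
  x=-2.870: |R|=0.46678 <1
  x=-6.461: |R|=1.04873 >1
  x=-6.446: |R|=1.04722 >1
  x=-6.150: |R|=1.01639 >1
So |R|<1 on (-6.0000, 0).

(-6.0000,0); λ=-6 ⇒ h* = (6)/6 = 1.0000.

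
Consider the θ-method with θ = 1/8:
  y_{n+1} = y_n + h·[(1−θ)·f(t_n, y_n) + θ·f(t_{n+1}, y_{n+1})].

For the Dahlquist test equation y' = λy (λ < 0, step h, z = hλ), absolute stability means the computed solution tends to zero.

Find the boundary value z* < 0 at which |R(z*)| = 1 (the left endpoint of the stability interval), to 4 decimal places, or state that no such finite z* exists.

On y'=λy, z=hλ:
  y_{n+1} = y_n + z·[7/8·y_n + 1/8·y_{n+1}] ⇒ (1 − 1/8z)y_{n+1} = (1 + 7/8z)y_n
  so R(z) = (1 + 7/8z)/(1 − 1/8z).

Need |R(x)|<1, x<0.
x=-1.78: |R|=0.4560
R=−1: 1+7/8x = −1+1/8x ⇒ -3/4x=2 ⇒ x=2/(-3/4)=-2.6667
Confirm numerically:
  x=-2.190: |R|=0.71933 <1
  x=-1.763: |R|=0.44464 <1
  x=-1.213: |R|=0.05329 <1
  x=-3.052: |R|=1.20919 >1
  x=-2.994: |R|=1.17864 >1
  x=-2.723: |R|=1.03152 >1
So |R|<1 on (-2.6667, 0).

z* = -2.6667.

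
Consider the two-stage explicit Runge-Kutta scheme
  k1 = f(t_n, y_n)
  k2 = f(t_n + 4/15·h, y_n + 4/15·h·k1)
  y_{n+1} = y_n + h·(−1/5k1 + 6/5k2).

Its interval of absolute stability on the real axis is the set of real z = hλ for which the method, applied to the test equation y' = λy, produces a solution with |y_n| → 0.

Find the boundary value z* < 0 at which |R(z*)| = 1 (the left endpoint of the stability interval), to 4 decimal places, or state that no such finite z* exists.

left endpoint -3.1250.

On y'=λy, z=hλ:
  k1=λy_n ⇒ h·k1=z·y_n;  k2=λ(1+4/15z)y_n ⇒ h·k2=z(1+4/15z)y_n
  y_{n+1}/y_n = 1 − 1/5z + 6/5z(1+4/15z) = 1 + z + 8/25z²
  Hence R(z) = 1 + z + 8/25z².

Solve |R(x)|<1 on ℝ⁻.
x=-1.3: |R|=0.2408
R=1: x+8/25x²=0 ⇒ x=−25/8=-3.1250; min R=1−1/(4·8/25)=0.2188>−1
Confirm numerically:
  x=-3.102: |R|=0.97717 <1
  x=-1.660: |R|=0.22179 <1
  x=-1.543: |R|=0.21887 <1
  x=-3.501: |R|=1.42124 >1
  x=-3.377: |R|=1.27232 >1
Stable set (-3.1250, 0).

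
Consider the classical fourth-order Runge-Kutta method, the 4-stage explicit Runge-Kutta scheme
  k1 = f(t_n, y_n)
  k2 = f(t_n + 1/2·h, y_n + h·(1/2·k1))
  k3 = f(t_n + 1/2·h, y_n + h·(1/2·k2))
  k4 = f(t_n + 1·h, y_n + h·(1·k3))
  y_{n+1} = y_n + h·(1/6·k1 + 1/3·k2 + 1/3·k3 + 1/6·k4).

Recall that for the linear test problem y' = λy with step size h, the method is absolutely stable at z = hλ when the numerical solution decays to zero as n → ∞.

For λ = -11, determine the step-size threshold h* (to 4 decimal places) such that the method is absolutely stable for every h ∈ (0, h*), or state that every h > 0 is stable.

Test eqn y'=λy, z=hλ:
  order 4, 4-stage ⇒ R(z)=1+z+z^2/2+z^3/6+z^4/24
  (e.g. R(-0.74)=0.47876, |R|=0.47876)

Need |R(x)|<1, x<0.
x=-0.74: |R|=0.4788
|R(-2.84)|=1.0857 |R(-2.37)|=0.5343 |R(-0.74)|=0.4788
Bisect:
  x_lo=-3.6537 |R|=3.3173  x_hi=-0.0814 |R|=0.9218
  mid=-1.86757 |R|=0.29758 →hi
  mid=-2.76063 |R|=0.96345 →hi
  mid=-3.20717 |R|=1.84603 →lo
  mid=-2.98390 |R|=1.34313 →lo
  mid=-2.87227 |R|=1.13925 →lo
  mid=-2.81645 |R|=1.04800 →lo
  mid=-2.78854 |R|=1.00491 →lo
  mid=-2.77459 |R|=0.98398 →hi
  mid=-2.78157 |R|=0.99439 →hi
  mid=-2.78505 |R|=0.99964 →hi
  ...
  [-2.78549,-2.78527] ⇒ x*=-2.7853
Stable set (-2.7853, 0).

(-2.7853,0); λ=-11 ⇒ h* = 0.2532.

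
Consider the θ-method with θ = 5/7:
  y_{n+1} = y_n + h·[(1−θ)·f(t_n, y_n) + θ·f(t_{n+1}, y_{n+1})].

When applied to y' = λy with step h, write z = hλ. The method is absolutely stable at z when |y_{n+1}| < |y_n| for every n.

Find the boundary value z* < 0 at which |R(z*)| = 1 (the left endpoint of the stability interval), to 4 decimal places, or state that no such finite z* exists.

Test eqn y'=λy, z=hλ:
  y_{n+1} = y_n + z·[2/7·y_n + 5/7·y_{n+1}] ⇒ (1 − 5/7z)y_{n+1} = (1 + 2/7z)y_n
  so R(z) = (1 + 2/7z)/(1 − 5/7z).

Solve |R(x)|<1 on ℝ⁻.
x=-1.33: |R|=0.3179
x=-2: |R|=0.1765
x=-10: |R|=0.2281
x=-100: |R|=0.3807
θ=5/7≥1/2 ⇒ |1+2/7x|<|1−5/7x| ∀x<0 ⇒ unbounded interval.

(−∞, 0) — no finite endpoint.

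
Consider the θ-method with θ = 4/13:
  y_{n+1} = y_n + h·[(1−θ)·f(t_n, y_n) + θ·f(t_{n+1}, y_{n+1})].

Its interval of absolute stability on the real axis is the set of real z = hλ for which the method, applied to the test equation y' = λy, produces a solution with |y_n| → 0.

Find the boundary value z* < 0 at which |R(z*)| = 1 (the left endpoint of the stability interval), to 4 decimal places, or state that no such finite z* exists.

With y'=λy (z=hλ):
  y_{n+1} = y_n + z·[9/13·y_n + 4/13·y_{n+1}] ⇒ (1 − 4/13z)y_{n+1} = (1 + 9/13z)y_n
  ⇒ R(z) = (1 + 9/13z)/(1 − 4/13z).

Need |R(x)|<1, x<0.
x=-0.84: |R|=0.3325
R=−1: 1+9/13x = −1+4/13x ⇒ -5/13x=2 ⇒ x=2/(-5/13)=-5.2000
Confirm numerically:
  x=-3.336: |R|=0.64622 <1
  x=-2.457: |R|=0.39920 <1
  x=-2.337: |R|=0.35945 <1
  x=-2.294: |R|=0.34479 <1
  x=-5.560: |R|=1.05108 >1
  x=-5.309: |R|=1.01592 >1
  x=-5.246: |R|=1.00677 >1
Stable set (-5.2000, 0).

left endpoint -5.2000.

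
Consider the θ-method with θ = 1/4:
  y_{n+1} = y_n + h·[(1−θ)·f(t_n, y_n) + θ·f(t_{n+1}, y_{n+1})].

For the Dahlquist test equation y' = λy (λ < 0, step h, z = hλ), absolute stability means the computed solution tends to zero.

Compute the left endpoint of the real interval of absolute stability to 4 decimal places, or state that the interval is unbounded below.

Set f=λy, z=hλ:
  y_{n+1} = y_n + z·[3/4·y_n + 1/4·y_{n+1}] ⇒ (1 − 1/4z)y_{n+1} = (1 + 3/4z)y_n
  Hence R(z) = (1 + 3/4z)/(1 − 1/4z).

Boundary: |R(x)|=1, x<0.
x=-1.44: |R|=0.0588
R=−1: 1+3/4x = −1+1/4x ⇒ -1/2x=2 ⇒ x=2/(-1/2)=-4.0000
Confirm numerically:
  x=-3.683: |R|=0.91748 <1
  x=-3.267: |R|=0.79827 <1
  x=-1.741: |R|=0.21303 <1
  x=-4.450: |R|=1.10651 >1
  x=-4.176: |R|=1.04305 >1
Stable set (-4.0000, 0).

left endpoint -4.0000.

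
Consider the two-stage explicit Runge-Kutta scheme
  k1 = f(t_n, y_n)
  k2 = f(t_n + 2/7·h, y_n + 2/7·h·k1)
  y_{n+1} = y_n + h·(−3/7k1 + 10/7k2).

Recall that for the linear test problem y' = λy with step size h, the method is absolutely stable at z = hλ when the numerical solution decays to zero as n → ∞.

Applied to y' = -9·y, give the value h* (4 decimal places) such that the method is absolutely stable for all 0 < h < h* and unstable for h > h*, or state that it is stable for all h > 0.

(-2.4500,0); λ=-9 ⇒ h* = (49/20)/9 = 0.2722.

On y'=λy, z=hλ:
  k1=λy_n ⇒ h·k1=z·y_n;  k2=λ(1+2/7z)y_n ⇒ h·k2=z(1+2/7z)y_n
  y_{n+1}/y_n = 1 − 3/7z + 10/7z(1+2/7z) = 1 + z + 20/49z²
  ⇒ R(z) = 1 + z + 20/49z².

Boundary: |R(x)|=1, x<0.
x=-1.61: |R|=0.4480
R=1: x+20/49x²=0 ⇒ x=−49/20=-2.4500; min R=1−1/(4·20/49)=0.3875>−1
Confirm numerically:
  x=-1.882: |R|=0.56368 <1
  x=-1.695: |R|=0.47766 <1
  x=-1.525: |R|=0.42423 <1
  x=-1.155: |R|=0.38950 <1
  x=-2.695: |R|=1.26950 >1
  x=-2.655: |R|=1.22215 >1
Stable set (-2.4500, 0).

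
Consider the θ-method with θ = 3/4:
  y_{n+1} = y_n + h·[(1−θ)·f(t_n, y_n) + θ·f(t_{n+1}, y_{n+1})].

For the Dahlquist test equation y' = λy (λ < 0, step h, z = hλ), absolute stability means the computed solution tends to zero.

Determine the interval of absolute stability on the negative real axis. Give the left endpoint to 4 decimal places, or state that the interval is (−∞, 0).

On y'=λy, z=hλ:
  y_{n+1} = y_n + z·[1/4·y_n + 3/4·y_{n+1}] ⇒ (1 − 3/4z)y_{n+1} = (1 + 1/4z)y_n
  R(z) = (1 + 1/4z)/(1 − 3/4z).

Need |R(x)|<1, x<0.
x=-0.63: |R|=0.5722
x=-2: |R|=0.2000
x=-10: |R|=0.1765
x=-100: |R|=0.3158
θ=3/4≥1/2 ⇒ |1+1/4x|<|1−3/4x| ∀x<0 ⇒ interval (−∞,0).

(−∞, 0) — no finite endpoint.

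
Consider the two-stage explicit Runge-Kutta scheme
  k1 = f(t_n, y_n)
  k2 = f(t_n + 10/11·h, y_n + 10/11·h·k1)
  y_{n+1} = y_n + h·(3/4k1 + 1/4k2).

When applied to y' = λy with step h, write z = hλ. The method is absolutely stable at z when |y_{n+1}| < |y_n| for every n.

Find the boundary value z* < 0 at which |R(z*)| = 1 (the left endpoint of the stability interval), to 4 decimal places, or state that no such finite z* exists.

z* = -4.4000.

On y'=λy, z=hλ:
  k1=λy_n ⇒ h·k1=z·y_n;  k2=λ(1+10/11z)y_n ⇒ h·k2=z(1+10/11z)y_n
  y_{n+1}/y_n = 1 + 3/4z + 1/4z(1+10/11z) = 1 + z + 5/22z²
  R(z) = 1 + z + 5/22z².

Need |R(x)|<1, x<0.
x=-1.6: |R|=0.0182
R=1: x+5/22x²=0 ⇒ x=−22/5=-4.4000; min R=1−1/(4·5/22)=-0.1000>−1
Confirm numerically:
  x=-3.448: |R|=0.25398 <1
  x=-3.258: |R|=0.15440 <1
  x=-3.254: |R|=0.15248 <1
  x=-3.195: |R|=0.12501 <1
  x=-4.856: |R|=1.50326 >1
  x=-4.733: |R|=1.35820 >1
  x=-4.572: |R|=1.17872 >1
Stable set (-4.4000, 0).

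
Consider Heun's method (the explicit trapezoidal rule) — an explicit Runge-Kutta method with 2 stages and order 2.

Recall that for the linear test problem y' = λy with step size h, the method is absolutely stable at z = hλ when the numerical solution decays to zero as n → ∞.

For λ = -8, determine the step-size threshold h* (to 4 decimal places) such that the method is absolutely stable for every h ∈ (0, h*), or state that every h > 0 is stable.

With y'=λy (z=hλ):
  order 2, 2-stage ⇒ R(z)=1+z+z^2/2
  (e.g. R(-1.33)=0.55445, |R|=0.55445)

Boundary: |R(x)|=1, x<0.
x=-1.33: |R|=0.5544
|R(-2.01)|=1.0100 |R(-1.24)|=0.5288 |R(-0.81)|=0.5181
Bisect:
  x_lo=-2.5541 |R|=1.7076  x_hi=-0.2373 |R|=0.7909
  mid=-1.39567 |R|=0.57828 →hi
  mid=-1.97488 |R|=0.97520 →hi
  mid=-2.26449 |R|=1.29947 →lo
  mid=-2.11969 |R|=1.12685 →lo
  mid=-2.04729 |R|=1.04840 →lo
  mid=-2.01108 |R|=1.01115 →lo
  mid=-1.99298 |R|=0.99301 →hi
  mid=-2.00203 |R|=1.00204 →lo
  mid=-1.99751 |R|=0.99751 →hi
  mid=-1.99977 |R|=0.99977 →hi
  ...
  [-2.00005,-1.99991] ⇒ x*=-2.0000
So |R|<1 on (-2.0000, 0).

(-2.0000,0); λ=-8 ⇒ h* = 0.2500.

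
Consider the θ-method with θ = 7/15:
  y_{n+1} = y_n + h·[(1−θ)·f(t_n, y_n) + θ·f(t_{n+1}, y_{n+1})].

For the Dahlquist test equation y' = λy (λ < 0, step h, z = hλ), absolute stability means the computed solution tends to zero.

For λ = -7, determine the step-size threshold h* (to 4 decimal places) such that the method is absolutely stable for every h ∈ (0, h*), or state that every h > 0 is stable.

With y'=λy (z=hλ):
  y_{n+1} = y_n + z·[8/15·y_n + 7/15·y_{n+1}] ⇒ (1 − 7/15z)y_{n+1} = (1 + 8/15z)y_n
  ⇒ R(z) = (1 + 8/15z)/(1 − 7/15z).

Need |R(x)|<1, x<0.
x=-0.6: |R|=0.5312
R=−1: 1+8/15x = −1+7/15x ⇒ -1/15x=2 ⇒ x=2/(-1/15)=-30.0000
Confirm numerically:
  x=-28.817: |R|=0.99454 <1
  x=-23.282: |R|=0.96225 <1
  x=-22.927: |R|=0.95970 <1
  x=-17.079: |R|=0.90397 <1
  x=-30.502: |R|=1.00220 >1
  x=-30.460: |R|=1.00202 >1
Interval (-30.0000, 0).

(-30.0000,0); λ=-7 ⇒ h* = (30)/7 = 4.2857.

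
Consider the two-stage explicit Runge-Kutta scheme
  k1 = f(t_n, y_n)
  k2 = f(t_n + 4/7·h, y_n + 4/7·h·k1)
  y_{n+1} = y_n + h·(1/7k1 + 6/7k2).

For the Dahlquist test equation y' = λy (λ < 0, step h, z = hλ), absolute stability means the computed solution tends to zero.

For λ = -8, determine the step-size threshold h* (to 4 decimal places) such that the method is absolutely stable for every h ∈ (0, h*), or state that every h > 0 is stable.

Test eqn y'=λy, z=hλ:
  k1=λy_n ⇒ h·k1=z·y_n;  k2=λ(1+4/7z)y_n ⇒ h·k2=z(1+4/7z)y_n
  y_{n+1}/y_n = 1 + 1/7z + 6/7z(1+4/7z) = 1 + z + 24/49z²
  ⇒ R(z) = 1 + z + 24/49z².

Solve |R(x)|<1 on ℝ⁻.
x=-1.44: |R|=0.5756
R=1: x+24/49x²=0 ⇒ x=−49/24=-2.0417; min R=1−1/(4·24/49)=0.4896>−1
Confirm numerically:
  x=-1.654: |R|=0.68594 <1
  x=-1.043: |R|=0.48982 <1
  x=-0.922: |R|=0.49437 <1
  x=-2.630: |R|=1.75787 >1
  x=-2.420: |R|=1.44844 >1
  x=-2.110: |R|=1.07062 >1
Interval (-2.0417, 0).

(-2.0417,0); λ=-8 ⇒ h* = (49/24)/8 = 0.2552.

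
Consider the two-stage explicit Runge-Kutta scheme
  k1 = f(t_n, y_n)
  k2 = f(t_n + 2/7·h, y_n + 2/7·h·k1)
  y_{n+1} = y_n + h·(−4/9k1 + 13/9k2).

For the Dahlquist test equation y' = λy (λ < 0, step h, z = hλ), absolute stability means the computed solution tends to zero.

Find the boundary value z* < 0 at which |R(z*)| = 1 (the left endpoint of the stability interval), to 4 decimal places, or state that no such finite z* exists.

With y'=λy (z=hλ):
  k1=λy_n ⇒ h·k1=z·y_n;  k2=λ(1+2/7z)y_n ⇒ h·k2=z(1+2/7z)y_n
  y_{n+1}/y_n = 1 − 4/9z + 13/9z(1+2/7z) = 1 + z + 26/63z²
  ⇒ R(z) = 1 + z + 26/63z².

Boundary: |R(x)|=1, x<0.
x=-0.9: |R|=0.4343
R=1: x+26/63x²=0 ⇒ x=−63/26=-2.4231; min R=1−1/(4·26/63)=0.3942>−1
Confirm numerically:
  x=-1.902: |R|=0.59098 <1
  x=-1.750: |R|=0.51389 <1
  x=-1.376: |R|=0.40539 <1
  x=-2.906: |R|=1.57917 >1
  x=-2.691: |R|=1.29755 >1
  x=-2.680: |R|=1.28417 >1
So |R|<1 on (-2.4231, 0).

z* = -2.4231.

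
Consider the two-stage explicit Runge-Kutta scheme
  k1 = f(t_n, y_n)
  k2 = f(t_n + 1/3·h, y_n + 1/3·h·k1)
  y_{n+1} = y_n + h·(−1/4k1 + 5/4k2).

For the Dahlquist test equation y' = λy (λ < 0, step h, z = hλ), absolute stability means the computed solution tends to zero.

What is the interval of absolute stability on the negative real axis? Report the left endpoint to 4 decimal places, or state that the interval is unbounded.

On y'=λy, z=hλ:
  k1=λy_n ⇒ h·k1=z·y_n;  k2=λ(1+1/3z)y_n ⇒ h·k2=z(1+1/3z)y_n
  y_{n+1}/y_n = 1 − 1/4z + 5/4z(1+1/3z) = 1 + z + 5/12z²
  so R(z) = 1 + z + 5/12z².

Boundary: |R(x)|=1, x<0.
x=-0.3: |R|=0.7375
R=1: x+5/12x²=0 ⇒ x=−12/5=-2.4000; min R=1−1/(4·5/12)=0.4000>−1
Confirm numerically:
  x=-2.121: |R|=0.75343 <1
  x=-1.521: |R|=0.44293 <1
  x=-1.280: |R|=0.40267 <1
  x=-2.821: |R|=1.49485 >1
  x=-2.636: |R|=1.25921 >1
Interval (-2.4000, 0).

(-2.4000, 0).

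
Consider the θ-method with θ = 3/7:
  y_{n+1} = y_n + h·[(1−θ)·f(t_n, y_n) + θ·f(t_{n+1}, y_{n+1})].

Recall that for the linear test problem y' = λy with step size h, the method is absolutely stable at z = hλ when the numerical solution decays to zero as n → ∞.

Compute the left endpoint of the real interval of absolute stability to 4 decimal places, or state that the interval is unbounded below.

On y'=λy, z=hλ:
  y_{n+1} = y_n + z·[4/7·y_n + 3/7·y_{n+1}] ⇒ (1 − 3/7z)y_{n+1} = (1 + 4/7z)y_n
  R(z) = (1 + 4/7z)/(1 − 3/7z).

Solve |R(x)|<1 on ℝ⁻.
x=-1.35: |R|=0.1448
R=−1: 1+4/7x = −1+3/7x ⇒ -1/7x=2 ⇒ x=2/(-1/7)=-14.0000
Confirm numerically:
  x=-10.322: |R|=0.90312 <1
  x=-8.958: |R|=0.85115 <1
  x=-7.357: |R|=0.77149 <1
  x=-14.516: |R|=1.01021 >1
  x=-14.246: |R|=1.00495 >1
  x=-14.053: |R|=1.00108 >1
Stable set (-14.0000, 0).

z* = -14.0000.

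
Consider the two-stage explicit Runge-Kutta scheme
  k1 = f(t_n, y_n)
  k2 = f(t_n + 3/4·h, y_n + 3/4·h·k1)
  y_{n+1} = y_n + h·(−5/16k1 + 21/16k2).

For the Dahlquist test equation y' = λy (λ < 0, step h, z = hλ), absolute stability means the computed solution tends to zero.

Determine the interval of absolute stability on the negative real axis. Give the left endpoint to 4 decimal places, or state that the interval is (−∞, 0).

z∈(-1.0159,0).

Set f=λy, z=hλ:
  k1=λy_n ⇒ h·k1=z·y_n;  k2=λ(1+3/4z)y_n ⇒ h·k2=z(1+3/4z)y_n
  y_{n+1}/y_n = 1 − 5/16z + 21/16z(1+3/4z) = 1 + z + 63/64z²
  R(z) = 1 + z + 63/64z².

Solve |R(x)|<1 on ℝ⁻.
x=-1.49: |R|=1.6954
R=1: x+63/64x²=0 ⇒ x=−64/63=-1.0159; min R=1−1/(4·63/64)=0.7460>−1
Confirm numerically:
  x=-0.599: |R|=0.75419 <1
  x=-0.552: |R|=0.74794 <1
  x=-0.517: |R|=0.74611 <1
  x=-1.613: |R|=1.94812 >1
  x=-1.572: |R|=1.86057 >1
  x=-1.446: |R|=1.61225 >1
So |R|<1 on (-1.0159, 0).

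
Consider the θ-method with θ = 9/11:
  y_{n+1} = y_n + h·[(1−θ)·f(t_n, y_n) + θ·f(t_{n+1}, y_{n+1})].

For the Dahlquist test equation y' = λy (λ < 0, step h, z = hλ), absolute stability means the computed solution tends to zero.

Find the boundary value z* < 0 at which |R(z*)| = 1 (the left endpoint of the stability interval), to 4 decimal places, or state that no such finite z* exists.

unbounded; (−∞, 0).

With y'=λy (z=hλ):
  y_{n+1} = y_n + z·[2/11·y_n + 9/11·y_{n+1}] ⇒ (1 − 9/11z)y_{n+1} = (1 + 2/11z)y_n
  Hence R(z) = (1 + 2/11z)/(1 − 9/11z).

Find x<0 with |R(x)|<1.
x=-1.69: |R|=0.2907
x=-2: |R|=0.2414
x=-10: |R|=0.0891
x=-100: |R|=0.2075
θ=9/11≥1/2 ⇒ |1+2/11x|<|1−9/11x| ∀x<0 ⇒ stable on all of ℝ⁻.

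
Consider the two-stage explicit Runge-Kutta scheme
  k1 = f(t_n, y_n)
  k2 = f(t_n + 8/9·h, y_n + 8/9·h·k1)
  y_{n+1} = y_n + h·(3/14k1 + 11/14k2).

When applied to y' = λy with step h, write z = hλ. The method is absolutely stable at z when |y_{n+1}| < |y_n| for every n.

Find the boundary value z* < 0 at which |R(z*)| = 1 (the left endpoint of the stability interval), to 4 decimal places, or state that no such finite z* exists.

Set f=λy, z=hλ:
  k1=λy_n ⇒ h·k1=z·y_n;  k2=λ(1+8/9z)y_n ⇒ h·k2=z(1+8/9z)y_n
  y_{n+1}/y_n = 1 + 3/14z + 11/14z(1+8/9z) = 1 + z + 44/63z²
  R(z) = 1 + z + 44/63z².

Find x<0 with |R(x)|<1.
x=-0.97: |R|=0.6871
R=1: x+44/63x²=0 ⇒ x=−63/44=-1.4318; min R=1−1/(4·44/63)=0.6420>−1
Confirm numerically:
  x=-1.300: |R|=0.88032 <1
  x=-0.985: |R|=0.69262 <1
  x=-0.884: |R|=0.66178 <1
  x=-0.725: |R|=0.64210 <1
  x=-1.978: |R|=1.75453 >1
  x=-1.671: |R|=1.27914 >1
  x=-1.620: |R|=1.21291 >1
So |R|<1 on (-1.4318, 0).

z* = -1.4318.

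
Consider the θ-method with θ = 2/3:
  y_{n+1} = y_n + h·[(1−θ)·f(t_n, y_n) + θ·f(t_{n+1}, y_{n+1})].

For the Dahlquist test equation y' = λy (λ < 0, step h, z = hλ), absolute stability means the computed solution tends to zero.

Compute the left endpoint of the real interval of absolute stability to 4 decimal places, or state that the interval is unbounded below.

(−∞, 0) — no finite endpoint.

With y'=λy (z=hλ):
  y_{n+1} = y_n + z·[1/3·y_n + 2/3·y_{n+1}] ⇒ (1 − 2/3z)y_{n+1} = (1 + 1/3z)y_n
  R(z) = (1 + 1/3z)/(1 − 2/3z).

Solve |R(x)|<1 on ℝ⁻.
x=-1.73: |R|=0.1966
x=-2: |R|=0.1429
x=-10: |R|=0.3043
x=-100: |R|=0.4778
θ=2/3≥1/2 ⇒ |1+1/3x|<|1−2/3x| ∀x<0 ⇒ unbounded interval.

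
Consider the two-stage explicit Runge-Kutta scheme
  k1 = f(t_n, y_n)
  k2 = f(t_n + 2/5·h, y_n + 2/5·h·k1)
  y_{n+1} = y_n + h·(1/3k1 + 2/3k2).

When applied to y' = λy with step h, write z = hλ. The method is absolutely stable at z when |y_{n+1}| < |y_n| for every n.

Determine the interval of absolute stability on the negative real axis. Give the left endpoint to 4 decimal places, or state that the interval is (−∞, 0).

(-3.7500, 0).

With y'=λy (z=hλ):
  k1=λy_n ⇒ h·k1=z·y_n;  k2=λ(1+2/5z)y_n ⇒ h·k2=z(1+2/5z)y_n
  y_{n+1}/y_n = 1 + 1/3z + 2/3z(1+2/5z) = 1 + z + 4/15z²
  ⇒ R(z) = 1 + z + 4/15z².

Find x<0 with |R(x)|<1.
x=-1.24: |R|=0.1700
R=1: x+4/15x²=0 ⇒ x=−15/4=-3.7500; min R=1−1/(4·4/15)=0.0625>−1
Confirm numerically:
  x=-3.602: |R|=0.85784 <1
  x=-3.129: |R|=0.48184 <1
  x=-3.068: |R|=0.44203 <1
  x=-2.333: |R|=0.11844 <1
  x=-4.176: |R|=1.47439 >1
  x=-4.086: |R|=1.36611 >1
  x=-4.085: |R|=1.36493 >1
Interval (-3.7500, 0).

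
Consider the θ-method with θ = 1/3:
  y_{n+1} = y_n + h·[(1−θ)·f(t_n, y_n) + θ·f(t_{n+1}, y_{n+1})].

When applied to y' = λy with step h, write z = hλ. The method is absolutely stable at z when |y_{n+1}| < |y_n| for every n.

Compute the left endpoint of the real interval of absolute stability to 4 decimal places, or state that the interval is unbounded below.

z* = -6.0000.

With y'=λy (z=hλ):
  y_{n+1} = y_n + z·[2/3·y_n + 1/3·y_{n+1}] ⇒ (1 − 1/3z)y_{n+1} = (1 + 2/3z)y_n
  so R(z) = (1 + 2/3z)/(1 − 1/3z).

Boundary: |R(x)|=1, x<0.
x=-0.55: |R|=0.5352
R=−1: 1+2/3x = −1+1/3x ⇒ -1/3x=2 ⇒ x=2/(-1/3)=-6.0000
Confirm numerically:
  x=-5.268: |R|=0.91147 <1
  x=-3.570: |R|=0.63014 <1
  x=-3.508: |R|=0.61709 <1
  x=-2.849: |R|=0.46128 <1
  x=-6.500: |R|=1.05263 >1
  x=-6.198: |R|=1.02153 >1
  x=-6.176: |R|=1.01918 >1
Stable set (-6.0000, 0).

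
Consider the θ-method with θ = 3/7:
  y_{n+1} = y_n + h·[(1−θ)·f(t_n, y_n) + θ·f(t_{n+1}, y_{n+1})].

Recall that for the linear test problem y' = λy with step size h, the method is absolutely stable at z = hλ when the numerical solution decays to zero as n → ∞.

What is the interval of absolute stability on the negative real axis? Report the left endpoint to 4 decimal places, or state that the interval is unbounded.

(-14.0000, 0).

Set f=λy, z=hλ:
  y_{n+1} = y_n + z·[4/7·y_n + 3/7·y_{n+1}] ⇒ (1 − 3/7z)y_{n+1} = (1 + 4/7z)y_n
  R(z) = (1 + 4/7z)/(1 − 3/7z).

Boundary: |R(x)|=1, x<0.
x=-0.7: |R|=0.4615
R=−1: 1+4/7x = −1+3/7x ⇒ -1/7x=2 ⇒ x=2/(-1/7)=-14.0000
Confirm numerically:
  x=-10.981: |R|=0.92442 <1
  x=-10.703: |R|=0.91570 <1
  x=-9.234: |R|=0.86266 <1
  x=-7.559: |R|=0.78296 <1
  x=-14.501: |R|=1.00992 >1
  x=-14.143: |R|=1.00289 >1
Interval (-14.0000, 0).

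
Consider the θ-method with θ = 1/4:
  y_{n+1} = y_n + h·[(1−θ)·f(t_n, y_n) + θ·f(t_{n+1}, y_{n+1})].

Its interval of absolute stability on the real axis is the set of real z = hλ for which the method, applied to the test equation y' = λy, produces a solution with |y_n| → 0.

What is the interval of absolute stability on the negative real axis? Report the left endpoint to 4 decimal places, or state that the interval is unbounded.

z∈(-4.0000,0).

With y'=λy (z=hλ):
  y_{n+1} = y_n + z·[3/4·y_n + 1/4·y_{n+1}] ⇒ (1 − 1/4z)y_{n+1} = (1 + 3/4z)y_n
  Hence R(z) = (1 + 3/4z)/(1 − 1/4z).

Solve |R(x)|<1 on ℝ⁻.
x=-0.73: |R|=0.3827
R=−1: 1+3/4x = −1+1/4x ⇒ -1/2x=2 ⇒ x=2/(-1/2)=-4.0000
Confirm numerically:
  x=-3.170: |R|=0.76848 <1
  x=-3.047: |R|=0.72953 <1
  x=-2.816: |R|=0.65258 <1
  x=-4.222: |R|=1.05400 >1
  x=-4.047: |R|=1.01168 >1
Interval (-4.0000, 0).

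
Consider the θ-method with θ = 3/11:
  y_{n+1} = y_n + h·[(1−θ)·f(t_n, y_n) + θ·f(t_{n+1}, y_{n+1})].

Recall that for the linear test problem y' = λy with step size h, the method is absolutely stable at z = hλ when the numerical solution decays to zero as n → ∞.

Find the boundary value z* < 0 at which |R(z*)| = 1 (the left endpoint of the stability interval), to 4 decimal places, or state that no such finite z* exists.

On y'=λy, z=hλ:
  y_{n+1} = y_n + z·[8/11·y_n + 3/11·y_{n+1}] ⇒ (1 − 3/11z)y_{n+1} = (1 + 8/11z)y_n
  so R(z) = (1 + 8/11z)/(1 − 3/11z).

Boundary: |R(x)|=1, x<0.
x=-1.16: |R|=0.1188
R=−1: 1+8/11x = −1+3/11x ⇒ -5/11x=2 ⇒ x=2/(-5/11)=-4.4000
Confirm numerically:
  x=-4.092: |R|=0.93384 <1
  x=-3.489: |R|=0.78781 <1
  x=-1.824: |R|=0.21807 <1
  x=-4.715: |R|=1.06264 >1
  x=-4.598: |R|=1.03993 >1
Stable set (-4.4000, 0).

z* = -4.4000.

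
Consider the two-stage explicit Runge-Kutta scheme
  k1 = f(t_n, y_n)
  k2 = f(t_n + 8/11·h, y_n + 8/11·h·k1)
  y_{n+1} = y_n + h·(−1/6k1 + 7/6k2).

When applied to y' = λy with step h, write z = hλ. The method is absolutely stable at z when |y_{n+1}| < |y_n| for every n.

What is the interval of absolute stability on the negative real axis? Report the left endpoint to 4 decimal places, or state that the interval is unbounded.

z∈(-1.1786,0).

Set f=λy, z=hλ:
  k1=λy_n ⇒ h·k1=z·y_n;  k2=λ(1+8/11z)y_n ⇒ h·k2=z(1+8/11z)y_n
  y_{n+1}/y_n = 1 − 1/6z + 7/6z(1+8/11z) = 1 + z + 28/33z²
  ⇒ R(z) = 1 + z + 28/33z².

Find x<0 with |R(x)|<1.
x=-1.35: |R|=1.1964
R=1: x+28/33x²=0 ⇒ x=−33/28=-1.1786; min R=1−1/(4·28/33)=0.7054>−1
Confirm numerically:
  x=-1.120: |R|=0.94434 <1
  x=-1.080: |R|=0.90967 <1
  x=-1.043: |R|=0.88002 <1
  x=-0.760: |R|=0.73008 <1
  x=-1.522: |R|=1.44350 >1
  x=-1.281: |R|=1.11133 >1
So |R|<1 on (-1.1786, 0).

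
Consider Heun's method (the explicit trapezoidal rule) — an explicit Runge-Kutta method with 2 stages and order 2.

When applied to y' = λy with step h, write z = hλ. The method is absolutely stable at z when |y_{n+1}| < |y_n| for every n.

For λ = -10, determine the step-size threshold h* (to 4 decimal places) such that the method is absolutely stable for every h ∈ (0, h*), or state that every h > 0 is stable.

(-2.0000,0); λ=-10 ⇒ h* = 0.2000.

On y'=λy, z=hλ:
  order 2, 2-stage ⇒ R(z)=1+z+z^2/2
  (e.g. R(-0.9)=0.50500, |R|=0.50500)

Boundary: |R(x)|=1, x<0.
x=-0.9: |R|=0.5050
|R(-1.69)|=0.7380 |R(-1.22)|=0.5242
Bisect:
  x_lo=-2.6441 |R|=1.8515  x_hi=-0.2242 |R|=0.8010
  mid=-1.43412 |R|=0.59423 →hi
  mid=-2.03911 |R|=1.03987 →lo
  mid=-1.73662 |R|=0.77130 →hi
  mid=-1.88786 |R|=0.89415 →hi
  mid=-1.96348 |R|=0.96415 →hi
  mid=-2.00130 |R|=1.00130 →lo
  mid=-1.98239 |R|=0.98255 →hi
  mid=-1.99184 |R|=0.99188 →hi
  mid=-1.99657 |R|=0.99658 →hi
  ...
  [-2.00011,-1.99997] ⇒ x*=-2.0000
Interval (-2.0000, 0).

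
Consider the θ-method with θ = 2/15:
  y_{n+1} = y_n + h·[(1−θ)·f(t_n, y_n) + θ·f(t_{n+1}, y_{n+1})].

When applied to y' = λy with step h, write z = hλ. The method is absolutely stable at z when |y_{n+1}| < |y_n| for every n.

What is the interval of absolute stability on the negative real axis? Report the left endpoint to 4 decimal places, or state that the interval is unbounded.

z∈(-2.7273,0).

Test eqn y'=λy, z=hλ:
  y_{n+1} = y_n + z·[13/15·y_n + 2/15·y_{n+1}] ⇒ (1 − 2/15z)y_{n+1} = (1 + 13/15z)y_n
  so R(z) = (1 + 13/15z)/(1 − 2/15z).

Boundary: |R(x)|=1, x<0.
x=-1.76: |R|=0.4255
R=−1: 1+13/15x = −1+2/15x ⇒ -11/15x=2 ⇒ x=2/(-11/15)=-2.7273
Confirm numerically:
  x=-2.384: |R|=0.80898 <1
  x=-2.277: |R|=0.74670 <1
  x=-1.846: |R|=0.48138 <1
  x=-1.639: |R|=0.34506 <1
  x=-2.951: |R|=1.11774 >1
  x=-2.941: |R|=1.11259 >1
Stable set (-2.7273, 0).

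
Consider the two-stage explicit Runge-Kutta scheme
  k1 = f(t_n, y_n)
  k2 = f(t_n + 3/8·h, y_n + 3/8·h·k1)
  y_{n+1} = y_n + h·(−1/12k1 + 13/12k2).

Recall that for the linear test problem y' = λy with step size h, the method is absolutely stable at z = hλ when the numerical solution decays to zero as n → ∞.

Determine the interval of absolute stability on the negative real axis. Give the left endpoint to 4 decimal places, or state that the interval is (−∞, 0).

(-2.4615, 0).

Test eqn y'=λy, z=hλ:
  k1=λy_n ⇒ h·k1=z·y_n;  k2=λ(1+3/8z)y_n ⇒ h·k2=z(1+3/8z)y_n
  y_{n+1}/y_n = 1 − 1/12z + 13/12z(1+3/8z) = 1 + z + 13/32z²
  ⇒ R(z) = 1 + z + 13/32z².

Solve |R(x)|<1 on ℝ⁻.
x=-1.5: |R|=0.4141
R=1: x+13/32x²=0 ⇒ x=−32/13=-2.4615; min R=1−1/(4·13/32)=0.3846>−1
Confirm numerically:
  x=-2.148: |R|=0.72640 <1
  x=-1.490: |R|=0.41192 <1
  x=-1.200: |R|=0.38500 <1
  x=-2.950: |R|=1.58539 >1
  x=-2.700: |R|=1.26156 >1
So |R|<1 on (-2.4615, 0).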